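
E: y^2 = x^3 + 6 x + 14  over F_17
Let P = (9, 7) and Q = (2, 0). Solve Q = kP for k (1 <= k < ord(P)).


Enumerate multiples of P until we hit Q = (2, 0):
  1P = (9, 7)
  2P = (3, 5)
  3P = (7, 5)
  4P = (2, 0)
Match found at i = 4.

k = 4


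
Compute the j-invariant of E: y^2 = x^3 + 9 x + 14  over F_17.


Delta = -16(4 a^3 + 27 b^2) mod 17 = 14
-1728 * (4 a)^3 = -1728 * (4*9)^3 mod 17 = 14
j = 14 * 14^(-1) mod 17 = 1

j = 1 (mod 17)


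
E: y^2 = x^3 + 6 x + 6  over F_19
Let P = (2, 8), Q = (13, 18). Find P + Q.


P != Q, so use the chord formula.
s = (y2 - y1) / (x2 - x1) = (10) / (11) mod 19 = 13
x3 = s^2 - x1 - x2 mod 19 = 13^2 - 2 - 13 = 2
y3 = s (x1 - x3) - y1 mod 19 = 13 * (2 - 2) - 8 = 11

P + Q = (2, 11)


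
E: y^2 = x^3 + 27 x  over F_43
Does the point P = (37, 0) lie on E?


Check whether y^2 = x^3 + 27 x + 0 (mod 43) for (x, y) = (37, 0).
LHS: y^2 = 0^2 mod 43 = 0
RHS: x^3 + 27 x + 0 = 37^3 + 27*37 + 0 mod 43 = 9
LHS != RHS

No, not on the curve


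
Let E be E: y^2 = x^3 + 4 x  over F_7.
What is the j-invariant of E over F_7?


Delta = -16(4 a^3 + 27 b^2) mod 7 = 6
-1728 * (4 a)^3 = -1728 * (4*4)^3 mod 7 = 1
j = 1 * 6^(-1) mod 7 = 6

j = 6 (mod 7)


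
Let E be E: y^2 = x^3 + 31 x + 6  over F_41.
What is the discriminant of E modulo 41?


4 a^3 + 27 b^2 = 4*31^3 + 27*6^2 = 119164 + 972 = 120136
Delta = -16 * (120136) = -1922176
Delta mod 41 = 27

Delta = 27 (mod 41)


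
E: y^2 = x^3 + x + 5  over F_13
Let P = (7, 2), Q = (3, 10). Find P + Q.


P != Q, so use the chord formula.
s = (y2 - y1) / (x2 - x1) = (8) / (9) mod 13 = 11
x3 = s^2 - x1 - x2 mod 13 = 11^2 - 7 - 3 = 7
y3 = s (x1 - x3) - y1 mod 13 = 11 * (7 - 7) - 2 = 11

P + Q = (7, 11)


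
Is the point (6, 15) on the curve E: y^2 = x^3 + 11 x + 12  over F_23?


Check whether y^2 = x^3 + 11 x + 12 (mod 23) for (x, y) = (6, 15).
LHS: y^2 = 15^2 mod 23 = 18
RHS: x^3 + 11 x + 12 = 6^3 + 11*6 + 12 mod 23 = 18
LHS = RHS

Yes, on the curve


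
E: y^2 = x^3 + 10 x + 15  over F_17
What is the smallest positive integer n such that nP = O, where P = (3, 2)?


Compute successive multiples of P until we hit O:
  1P = (3, 2)
  2P = (2, 3)
  3P = (13, 8)
  4P = (0, 10)
  5P = (6, 6)
  6P = (6, 11)
  7P = (0, 7)
  8P = (13, 9)
  ... (continuing to 11P)
  11P = O

ord(P) = 11


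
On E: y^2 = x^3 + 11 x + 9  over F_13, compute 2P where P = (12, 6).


Doubling: s = (3 x1^2 + a) / (2 y1)
s = (3*12^2 + 11) / (2*6) mod 13 = 12
x3 = s^2 - 2 x1 mod 13 = 12^2 - 2*12 = 3
y3 = s (x1 - x3) - y1 mod 13 = 12 * (12 - 3) - 6 = 11

2P = (3, 11)


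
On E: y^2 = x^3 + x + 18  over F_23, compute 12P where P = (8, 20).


k = 12 = 1100_2 (binary, LSB first: 0011)
Double-and-add from P = (8, 20):
  bit 0 = 0: acc unchanged = O
  bit 1 = 0: acc unchanged = O
  bit 2 = 1: acc = O + (11, 7) = (11, 7)
  bit 3 = 1: acc = (11, 7) + (10, 19) = (8, 3)

12P = (8, 3)


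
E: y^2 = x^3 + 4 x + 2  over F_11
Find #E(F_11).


For each x in F_11, count y with y^2 = x^3 + 4 x + 2 mod 11:
  x = 4: RHS = 5, y in [4, 7]  -> 2 point(s)
  x = 5: RHS = 4, y in [2, 9]  -> 2 point(s)
  x = 6: RHS = 0, y in [0]  -> 1 point(s)
Affine points: 5. Add the point at infinity: total = 6.

#E(F_11) = 6


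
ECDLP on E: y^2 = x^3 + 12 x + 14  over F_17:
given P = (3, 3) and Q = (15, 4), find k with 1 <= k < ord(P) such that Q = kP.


Enumerate multiples of P until we hit Q = (15, 4):
  1P = (3, 3)
  2P = (15, 4)
Match found at i = 2.

k = 2


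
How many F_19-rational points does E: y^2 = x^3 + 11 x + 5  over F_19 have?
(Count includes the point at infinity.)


For each x in F_19, count y with y^2 = x^3 + 11 x + 5 mod 19:
  x = 0: RHS = 5, y in [9, 10]  -> 2 point(s)
  x = 1: RHS = 17, y in [6, 13]  -> 2 point(s)
  x = 2: RHS = 16, y in [4, 15]  -> 2 point(s)
  x = 7: RHS = 7, y in [8, 11]  -> 2 point(s)
  x = 8: RHS = 16, y in [4, 15]  -> 2 point(s)
  x = 9: RHS = 16, y in [4, 15]  -> 2 point(s)
  x = 15: RHS = 11, y in [7, 12]  -> 2 point(s)
Affine points: 14. Add the point at infinity: total = 15.

#E(F_19) = 15


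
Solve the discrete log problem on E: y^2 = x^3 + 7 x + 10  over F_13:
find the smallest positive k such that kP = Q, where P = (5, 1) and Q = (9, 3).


Enumerate multiples of P until we hit Q = (9, 3):
  1P = (5, 1)
  2P = (7, 8)
  3P = (10, 1)
  4P = (11, 12)
  5P = (0, 6)
  6P = (9, 3)
Match found at i = 6.

k = 6


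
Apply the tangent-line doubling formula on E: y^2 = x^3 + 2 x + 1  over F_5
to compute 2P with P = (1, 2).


Doubling: s = (3 x1^2 + a) / (2 y1)
s = (3*1^2 + 2) / (2*2) mod 5 = 0
x3 = s^2 - 2 x1 mod 5 = 0^2 - 2*1 = 3
y3 = s (x1 - x3) - y1 mod 5 = 0 * (1 - 3) - 2 = 3

2P = (3, 3)


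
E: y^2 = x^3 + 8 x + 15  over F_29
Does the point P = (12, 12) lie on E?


Check whether y^2 = x^3 + 8 x + 15 (mod 29) for (x, y) = (12, 12).
LHS: y^2 = 12^2 mod 29 = 28
RHS: x^3 + 8 x + 15 = 12^3 + 8*12 + 15 mod 29 = 12
LHS != RHS

No, not on the curve


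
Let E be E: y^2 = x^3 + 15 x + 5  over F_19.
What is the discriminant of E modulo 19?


4 a^3 + 27 b^2 = 4*15^3 + 27*5^2 = 13500 + 675 = 14175
Delta = -16 * (14175) = -226800
Delta mod 19 = 3

Delta = 3 (mod 19)


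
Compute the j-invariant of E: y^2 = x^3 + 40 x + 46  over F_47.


Delta = -16(4 a^3 + 27 b^2) mod 47 = 41
-1728 * (4 a)^3 = -1728 * (4*40)^3 mod 47 = 14
j = 14 * 41^(-1) mod 47 = 29

j = 29 (mod 47)


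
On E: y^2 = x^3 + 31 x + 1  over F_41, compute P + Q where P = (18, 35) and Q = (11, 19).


P != Q, so use the chord formula.
s = (y2 - y1) / (x2 - x1) = (25) / (34) mod 41 = 14
x3 = s^2 - x1 - x2 mod 41 = 14^2 - 18 - 11 = 3
y3 = s (x1 - x3) - y1 mod 41 = 14 * (18 - 3) - 35 = 11

P + Q = (3, 11)


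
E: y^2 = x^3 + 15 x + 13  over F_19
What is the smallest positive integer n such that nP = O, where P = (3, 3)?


Compute successive multiples of P until we hit O:
  1P = (3, 3)
  2P = (5, 2)
  3P = (16, 13)
  4P = (7, 10)
  5P = (18, 4)
  6P = (4, 2)
  7P = (13, 7)
  8P = (10, 17)
  ... (continuing to 17P)
  17P = O

ord(P) = 17


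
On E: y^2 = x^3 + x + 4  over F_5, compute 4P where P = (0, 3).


k = 4 = 100_2 (binary, LSB first: 001)
Double-and-add from P = (0, 3):
  bit 0 = 0: acc unchanged = O
  bit 1 = 0: acc unchanged = O
  bit 2 = 1: acc = O + (2, 2) = (2, 2)

4P = (2, 2)


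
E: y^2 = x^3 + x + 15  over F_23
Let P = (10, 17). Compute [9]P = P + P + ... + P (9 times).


k = 9 = 1001_2 (binary, LSB first: 1001)
Double-and-add from P = (10, 17):
  bit 0 = 1: acc = O + (10, 17) = (10, 17)
  bit 1 = 0: acc unchanged = (10, 17)
  bit 2 = 0: acc unchanged = (10, 17)
  bit 3 = 1: acc = (10, 17) + (19, 4) = (10, 6)

9P = (10, 6)


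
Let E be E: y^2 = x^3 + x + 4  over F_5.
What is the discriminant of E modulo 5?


4 a^3 + 27 b^2 = 4*1^3 + 27*4^2 = 4 + 432 = 436
Delta = -16 * (436) = -6976
Delta mod 5 = 4

Delta = 4 (mod 5)


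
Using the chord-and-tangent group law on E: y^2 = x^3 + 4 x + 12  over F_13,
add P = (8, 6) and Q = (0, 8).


P != Q, so use the chord formula.
s = (y2 - y1) / (x2 - x1) = (2) / (5) mod 13 = 3
x3 = s^2 - x1 - x2 mod 13 = 3^2 - 8 - 0 = 1
y3 = s (x1 - x3) - y1 mod 13 = 3 * (8 - 1) - 6 = 2

P + Q = (1, 2)


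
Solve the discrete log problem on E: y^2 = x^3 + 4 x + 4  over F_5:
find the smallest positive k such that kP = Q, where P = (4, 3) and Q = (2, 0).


Enumerate multiples of P until we hit Q = (2, 0):
  1P = (4, 3)
  2P = (1, 3)
  3P = (0, 2)
  4P = (2, 0)
Match found at i = 4.

k = 4


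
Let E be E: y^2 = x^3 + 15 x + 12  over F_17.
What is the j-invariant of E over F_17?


Delta = -16(4 a^3 + 27 b^2) mod 17 = 14
-1728 * (4 a)^3 = -1728 * (4*15)^3 mod 17 = 5
j = 5 * 14^(-1) mod 17 = 4

j = 4 (mod 17)


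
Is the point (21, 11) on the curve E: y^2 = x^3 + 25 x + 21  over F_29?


Check whether y^2 = x^3 + 25 x + 21 (mod 29) for (x, y) = (21, 11).
LHS: y^2 = 11^2 mod 29 = 5
RHS: x^3 + 25 x + 21 = 21^3 + 25*21 + 21 mod 29 = 5
LHS = RHS

Yes, on the curve


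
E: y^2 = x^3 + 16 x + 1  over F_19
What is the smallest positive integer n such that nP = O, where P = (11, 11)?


Compute successive multiples of P until we hit O:
  1P = (11, 11)
  2P = (14, 9)
  3P = (5, 4)
  4P = (7, 0)
  5P = (5, 15)
  6P = (14, 10)
  7P = (11, 8)
  8P = O

ord(P) = 8


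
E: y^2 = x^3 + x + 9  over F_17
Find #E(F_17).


For each x in F_17, count y with y^2 = x^3 + 1 x + 9 mod 17:
  x = 0: RHS = 9, y in [3, 14]  -> 2 point(s)
  x = 2: RHS = 2, y in [6, 11]  -> 2 point(s)
  x = 4: RHS = 9, y in [3, 14]  -> 2 point(s)
  x = 7: RHS = 2, y in [6, 11]  -> 2 point(s)
  x = 8: RHS = 2, y in [6, 11]  -> 2 point(s)
  x = 9: RHS = 16, y in [4, 13]  -> 2 point(s)
  x = 10: RHS = 16, y in [4, 13]  -> 2 point(s)
  x = 11: RHS = 8, y in [5, 12]  -> 2 point(s)
  x = 12: RHS = 15, y in [7, 10]  -> 2 point(s)
  x = 13: RHS = 9, y in [3, 14]  -> 2 point(s)
  x = 14: RHS = 13, y in [8, 9]  -> 2 point(s)
  x = 15: RHS = 16, y in [4, 13]  -> 2 point(s)
Affine points: 24. Add the point at infinity: total = 25.

#E(F_17) = 25


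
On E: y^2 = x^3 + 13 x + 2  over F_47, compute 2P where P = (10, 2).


Doubling: s = (3 x1^2 + a) / (2 y1)
s = (3*10^2 + 13) / (2*2) mod 47 = 43
x3 = s^2 - 2 x1 mod 47 = 43^2 - 2*10 = 43
y3 = s (x1 - x3) - y1 mod 47 = 43 * (10 - 43) - 2 = 36

2P = (43, 36)


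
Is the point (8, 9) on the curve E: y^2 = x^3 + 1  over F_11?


Check whether y^2 = x^3 + 0 x + 1 (mod 11) for (x, y) = (8, 9).
LHS: y^2 = 9^2 mod 11 = 4
RHS: x^3 + 0 x + 1 = 8^3 + 0*8 + 1 mod 11 = 7
LHS != RHS

No, not on the curve


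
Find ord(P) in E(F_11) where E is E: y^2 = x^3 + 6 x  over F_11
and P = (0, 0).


Compute successive multiples of P until we hit O:
  1P = (0, 0)
  2P = O

ord(P) = 2


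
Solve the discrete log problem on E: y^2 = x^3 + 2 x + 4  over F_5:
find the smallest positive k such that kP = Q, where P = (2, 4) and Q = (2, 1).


Enumerate multiples of P until we hit Q = (2, 1):
  1P = (2, 4)
  2P = (0, 2)
  3P = (4, 4)
  4P = (4, 1)
  5P = (0, 3)
  6P = (2, 1)
Match found at i = 6.

k = 6


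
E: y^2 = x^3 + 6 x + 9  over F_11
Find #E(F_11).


For each x in F_11, count y with y^2 = x^3 + 6 x + 9 mod 11:
  x = 0: RHS = 9, y in [3, 8]  -> 2 point(s)
  x = 1: RHS = 5, y in [4, 7]  -> 2 point(s)
  x = 4: RHS = 9, y in [3, 8]  -> 2 point(s)
  x = 7: RHS = 9, y in [3, 8]  -> 2 point(s)
  x = 9: RHS = 0, y in [0]  -> 1 point(s)
Affine points: 9. Add the point at infinity: total = 10.

#E(F_11) = 10


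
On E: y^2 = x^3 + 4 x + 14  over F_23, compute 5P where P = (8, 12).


k = 5 = 101_2 (binary, LSB first: 101)
Double-and-add from P = (8, 12):
  bit 0 = 1: acc = O + (8, 12) = (8, 12)
  bit 1 = 0: acc unchanged = (8, 12)
  bit 2 = 1: acc = (8, 12) + (6, 1) = (22, 3)

5P = (22, 3)


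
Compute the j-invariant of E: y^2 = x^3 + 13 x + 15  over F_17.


Delta = -16(4 a^3 + 27 b^2) mod 17 = 5
-1728 * (4 a)^3 = -1728 * (4*13)^3 mod 17 = 6
j = 6 * 5^(-1) mod 17 = 8

j = 8 (mod 17)


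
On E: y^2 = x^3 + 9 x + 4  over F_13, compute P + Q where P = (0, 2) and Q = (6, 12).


P != Q, so use the chord formula.
s = (y2 - y1) / (x2 - x1) = (10) / (6) mod 13 = 6
x3 = s^2 - x1 - x2 mod 13 = 6^2 - 0 - 6 = 4
y3 = s (x1 - x3) - y1 mod 13 = 6 * (0 - 4) - 2 = 0

P + Q = (4, 0)


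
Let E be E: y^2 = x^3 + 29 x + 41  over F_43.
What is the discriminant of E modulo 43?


4 a^3 + 27 b^2 = 4*29^3 + 27*41^2 = 97556 + 45387 = 142943
Delta = -16 * (142943) = -2287088
Delta mod 43 = 39

Delta = 39 (mod 43)


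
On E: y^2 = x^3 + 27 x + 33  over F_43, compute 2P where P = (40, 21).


Doubling: s = (3 x1^2 + a) / (2 y1)
s = (3*40^2 + 27) / (2*21) mod 43 = 32
x3 = s^2 - 2 x1 mod 43 = 32^2 - 2*40 = 41
y3 = s (x1 - x3) - y1 mod 43 = 32 * (40 - 41) - 21 = 33

2P = (41, 33)


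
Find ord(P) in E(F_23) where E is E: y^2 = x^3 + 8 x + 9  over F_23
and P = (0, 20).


Compute successive multiples of P until we hit O:
  1P = (0, 20)
  2P = (12, 19)
  3P = (15, 10)
  4P = (11, 18)
  5P = (5, 6)
  6P = (1, 15)
  7P = (1, 8)
  8P = (5, 17)
  ... (continuing to 13P)
  13P = O

ord(P) = 13


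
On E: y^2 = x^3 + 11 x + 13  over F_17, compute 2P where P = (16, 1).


Doubling: s = (3 x1^2 + a) / (2 y1)
s = (3*16^2 + 11) / (2*1) mod 17 = 7
x3 = s^2 - 2 x1 mod 17 = 7^2 - 2*16 = 0
y3 = s (x1 - x3) - y1 mod 17 = 7 * (16 - 0) - 1 = 9

2P = (0, 9)


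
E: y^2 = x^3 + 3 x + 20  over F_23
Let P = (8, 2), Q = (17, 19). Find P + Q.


P != Q, so use the chord formula.
s = (y2 - y1) / (x2 - x1) = (17) / (9) mod 23 = 7
x3 = s^2 - x1 - x2 mod 23 = 7^2 - 8 - 17 = 1
y3 = s (x1 - x3) - y1 mod 23 = 7 * (8 - 1) - 2 = 1

P + Q = (1, 1)


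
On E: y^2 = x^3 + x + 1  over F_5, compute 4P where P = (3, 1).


k = 4 = 100_2 (binary, LSB first: 001)
Double-and-add from P = (3, 1):
  bit 0 = 0: acc unchanged = O
  bit 1 = 0: acc unchanged = O
  bit 2 = 1: acc = O + (4, 2) = (4, 2)

4P = (4, 2)


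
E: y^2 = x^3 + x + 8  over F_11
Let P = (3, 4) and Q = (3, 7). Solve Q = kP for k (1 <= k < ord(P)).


Enumerate multiples of P until we hit Q = (3, 7):
  1P = (3, 4)
  2P = (9, 8)
  3P = (8, 0)
  4P = (9, 3)
  5P = (3, 7)
Match found at i = 5.

k = 5


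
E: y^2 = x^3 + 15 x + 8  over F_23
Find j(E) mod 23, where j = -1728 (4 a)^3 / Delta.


Delta = -16(4 a^3 + 27 b^2) mod 23 = 14
-1728 * (4 a)^3 = -1728 * (4*15)^3 mod 23 = 2
j = 2 * 14^(-1) mod 23 = 10

j = 10 (mod 23)


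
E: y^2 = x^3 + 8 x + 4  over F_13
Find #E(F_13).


For each x in F_13, count y with y^2 = x^3 + 8 x + 4 mod 13:
  x = 0: RHS = 4, y in [2, 11]  -> 2 point(s)
  x = 1: RHS = 0, y in [0]  -> 1 point(s)
  x = 3: RHS = 3, y in [4, 9]  -> 2 point(s)
  x = 4: RHS = 9, y in [3, 10]  -> 2 point(s)
  x = 5: RHS = 0, y in [0]  -> 1 point(s)
  x = 7: RHS = 0, y in [0]  -> 1 point(s)
  x = 9: RHS = 12, y in [5, 8]  -> 2 point(s)
Affine points: 11. Add the point at infinity: total = 12.

#E(F_13) = 12


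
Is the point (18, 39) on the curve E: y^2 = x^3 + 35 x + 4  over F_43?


Check whether y^2 = x^3 + 35 x + 4 (mod 43) for (x, y) = (18, 39).
LHS: y^2 = 39^2 mod 43 = 16
RHS: x^3 + 35 x + 4 = 18^3 + 35*18 + 4 mod 43 = 16
LHS = RHS

Yes, on the curve


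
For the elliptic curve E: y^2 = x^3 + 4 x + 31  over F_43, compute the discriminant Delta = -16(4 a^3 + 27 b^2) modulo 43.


4 a^3 + 27 b^2 = 4*4^3 + 27*31^2 = 256 + 25947 = 26203
Delta = -16 * (26203) = -419248
Delta mod 43 = 2

Delta = 2 (mod 43)


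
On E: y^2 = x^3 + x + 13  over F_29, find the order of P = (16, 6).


Compute successive multiples of P until we hit O:
  1P = (16, 6)
  2P = (4, 9)
  3P = (0, 19)
  4P = (14, 25)
  5P = (24, 12)
  6P = (24, 17)
  7P = (14, 4)
  8P = (0, 10)
  ... (continuing to 11P)
  11P = O

ord(P) = 11


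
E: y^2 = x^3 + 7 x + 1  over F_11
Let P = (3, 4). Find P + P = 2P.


Doubling: s = (3 x1^2 + a) / (2 y1)
s = (3*3^2 + 7) / (2*4) mod 11 = 7
x3 = s^2 - 2 x1 mod 11 = 7^2 - 2*3 = 10
y3 = s (x1 - x3) - y1 mod 11 = 7 * (3 - 10) - 4 = 2

2P = (10, 2)


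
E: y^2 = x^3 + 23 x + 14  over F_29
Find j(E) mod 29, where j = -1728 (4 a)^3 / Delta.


Delta = -16(4 a^3 + 27 b^2) mod 29 = 28
-1728 * (4 a)^3 = -1728 * (4*23)^3 mod 29 = 21
j = 21 * 28^(-1) mod 29 = 8

j = 8 (mod 29)


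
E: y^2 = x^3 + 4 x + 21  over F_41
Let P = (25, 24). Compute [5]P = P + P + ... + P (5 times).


k = 5 = 101_2 (binary, LSB first: 101)
Double-and-add from P = (25, 24):
  bit 0 = 1: acc = O + (25, 24) = (25, 24)
  bit 1 = 0: acc unchanged = (25, 24)
  bit 2 = 1: acc = (25, 24) + (17, 0) = (8, 27)

5P = (8, 27)


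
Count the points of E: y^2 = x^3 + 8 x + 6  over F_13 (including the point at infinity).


For each x in F_13, count y with y^2 = x^3 + 8 x + 6 mod 13:
  x = 2: RHS = 4, y in [2, 11]  -> 2 point(s)
  x = 6: RHS = 10, y in [6, 7]  -> 2 point(s)
  x = 8: RHS = 10, y in [6, 7]  -> 2 point(s)
  x = 9: RHS = 1, y in [1, 12]  -> 2 point(s)
  x = 12: RHS = 10, y in [6, 7]  -> 2 point(s)
Affine points: 10. Add the point at infinity: total = 11.

#E(F_13) = 11


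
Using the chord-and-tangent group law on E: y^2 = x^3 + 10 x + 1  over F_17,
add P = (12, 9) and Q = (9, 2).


P != Q, so use the chord formula.
s = (y2 - y1) / (x2 - x1) = (10) / (14) mod 17 = 8
x3 = s^2 - x1 - x2 mod 17 = 8^2 - 12 - 9 = 9
y3 = s (x1 - x3) - y1 mod 17 = 8 * (12 - 9) - 9 = 15

P + Q = (9, 15)


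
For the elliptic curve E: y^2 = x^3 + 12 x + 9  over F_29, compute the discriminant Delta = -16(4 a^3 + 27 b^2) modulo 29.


4 a^3 + 27 b^2 = 4*12^3 + 27*9^2 = 6912 + 2187 = 9099
Delta = -16 * (9099) = -145584
Delta mod 29 = 25

Delta = 25 (mod 29)


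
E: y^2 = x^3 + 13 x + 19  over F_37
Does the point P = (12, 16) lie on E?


Check whether y^2 = x^3 + 13 x + 19 (mod 37) for (x, y) = (12, 16).
LHS: y^2 = 16^2 mod 37 = 34
RHS: x^3 + 13 x + 19 = 12^3 + 13*12 + 19 mod 37 = 16
LHS != RHS

No, not on the curve


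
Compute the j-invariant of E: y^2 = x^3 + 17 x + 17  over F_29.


Delta = -16(4 a^3 + 27 b^2) mod 29 = 12
-1728 * (4 a)^3 = -1728 * (4*17)^3 mod 29 = 23
j = 23 * 12^(-1) mod 29 = 14

j = 14 (mod 29)


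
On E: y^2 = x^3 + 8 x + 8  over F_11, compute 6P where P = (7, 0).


k = 6 = 110_2 (binary, LSB first: 011)
Double-and-add from P = (7, 0):
  bit 0 = 0: acc unchanged = O
  bit 1 = 1: acc = O + O = O
  bit 2 = 1: acc = O + O = O

6P = O


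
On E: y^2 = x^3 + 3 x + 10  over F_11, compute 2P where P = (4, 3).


Doubling: s = (3 x1^2 + a) / (2 y1)
s = (3*4^2 + 3) / (2*3) mod 11 = 3
x3 = s^2 - 2 x1 mod 11 = 3^2 - 2*4 = 1
y3 = s (x1 - x3) - y1 mod 11 = 3 * (4 - 1) - 3 = 6

2P = (1, 6)


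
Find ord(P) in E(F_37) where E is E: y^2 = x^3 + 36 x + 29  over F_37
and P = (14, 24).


Compute successive multiples of P until we hit O:
  1P = (14, 24)
  2P = (30, 27)
  3P = (27, 36)
  4P = (24, 18)
  5P = (26, 35)
  6P = (13, 17)
  7P = (22, 31)
  8P = (22, 6)
  ... (continuing to 15P)
  15P = O

ord(P) = 15


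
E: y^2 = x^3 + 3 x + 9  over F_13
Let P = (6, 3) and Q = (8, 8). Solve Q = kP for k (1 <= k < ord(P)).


Enumerate multiples of P until we hit Q = (8, 8):
  1P = (6, 3)
  2P = (2, 6)
  3P = (8, 5)
  4P = (0, 3)
  5P = (7, 10)
  6P = (10, 8)
  7P = (1, 0)
  8P = (10, 5)
  9P = (7, 3)
  10P = (0, 10)
  11P = (8, 8)
Match found at i = 11.

k = 11


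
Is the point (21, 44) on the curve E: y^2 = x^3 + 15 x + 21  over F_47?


Check whether y^2 = x^3 + 15 x + 21 (mod 47) for (x, y) = (21, 44).
LHS: y^2 = 44^2 mod 47 = 9
RHS: x^3 + 15 x + 21 = 21^3 + 15*21 + 21 mod 47 = 9
LHS = RHS

Yes, on the curve


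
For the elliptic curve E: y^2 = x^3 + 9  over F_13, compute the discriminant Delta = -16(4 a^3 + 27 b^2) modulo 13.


4 a^3 + 27 b^2 = 4*0^3 + 27*9^2 = 0 + 2187 = 2187
Delta = -16 * (2187) = -34992
Delta mod 13 = 4

Delta = 4 (mod 13)


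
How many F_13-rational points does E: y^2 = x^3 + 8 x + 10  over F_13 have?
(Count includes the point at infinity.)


For each x in F_13, count y with y^2 = x^3 + 8 x + 10 mod 13:
  x = 0: RHS = 10, y in [6, 7]  -> 2 point(s)
  x = 3: RHS = 9, y in [3, 10]  -> 2 point(s)
  x = 6: RHS = 1, y in [1, 12]  -> 2 point(s)
  x = 8: RHS = 1, y in [1, 12]  -> 2 point(s)
  x = 11: RHS = 12, y in [5, 8]  -> 2 point(s)
  x = 12: RHS = 1, y in [1, 12]  -> 2 point(s)
Affine points: 12. Add the point at infinity: total = 13.

#E(F_13) = 13


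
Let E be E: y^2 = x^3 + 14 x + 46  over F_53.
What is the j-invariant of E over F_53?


Delta = -16(4 a^3 + 27 b^2) mod 53 = 5
-1728 * (4 a)^3 = -1728 * (4*14)^3 mod 53 = 37
j = 37 * 5^(-1) mod 53 = 18

j = 18 (mod 53)


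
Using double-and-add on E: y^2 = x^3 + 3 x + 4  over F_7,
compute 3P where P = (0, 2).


k = 3 = 11_2 (binary, LSB first: 11)
Double-and-add from P = (0, 2):
  bit 0 = 1: acc = O + (0, 2) = (0, 2)
  bit 1 = 1: acc = (0, 2) + (1, 6) = (1, 1)

3P = (1, 1)


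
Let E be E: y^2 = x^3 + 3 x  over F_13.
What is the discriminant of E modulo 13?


4 a^3 + 27 b^2 = 4*3^3 + 27*0^2 = 108 + 0 = 108
Delta = -16 * (108) = -1728
Delta mod 13 = 1

Delta = 1 (mod 13)


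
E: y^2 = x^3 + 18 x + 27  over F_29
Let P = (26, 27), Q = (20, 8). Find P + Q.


P != Q, so use the chord formula.
s = (y2 - y1) / (x2 - x1) = (10) / (23) mod 29 = 8
x3 = s^2 - x1 - x2 mod 29 = 8^2 - 26 - 20 = 18
y3 = s (x1 - x3) - y1 mod 29 = 8 * (26 - 18) - 27 = 8

P + Q = (18, 8)


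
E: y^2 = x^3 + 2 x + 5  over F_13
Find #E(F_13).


For each x in F_13, count y with y^2 = x^3 + 2 x + 5 mod 13:
  x = 2: RHS = 4, y in [2, 11]  -> 2 point(s)
  x = 3: RHS = 12, y in [5, 8]  -> 2 point(s)
  x = 4: RHS = 12, y in [5, 8]  -> 2 point(s)
  x = 5: RHS = 10, y in [6, 7]  -> 2 point(s)
  x = 6: RHS = 12, y in [5, 8]  -> 2 point(s)
  x = 8: RHS = 0, y in [0]  -> 1 point(s)
Affine points: 11. Add the point at infinity: total = 12.

#E(F_13) = 12


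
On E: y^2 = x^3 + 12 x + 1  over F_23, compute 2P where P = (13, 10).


Doubling: s = (3 x1^2 + a) / (2 y1)
s = (3*13^2 + 12) / (2*10) mod 23 = 11
x3 = s^2 - 2 x1 mod 23 = 11^2 - 2*13 = 3
y3 = s (x1 - x3) - y1 mod 23 = 11 * (13 - 3) - 10 = 8

2P = (3, 8)


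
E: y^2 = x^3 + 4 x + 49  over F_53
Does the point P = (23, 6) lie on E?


Check whether y^2 = x^3 + 4 x + 49 (mod 53) for (x, y) = (23, 6).
LHS: y^2 = 6^2 mod 53 = 36
RHS: x^3 + 4 x + 49 = 23^3 + 4*23 + 49 mod 53 = 12
LHS != RHS

No, not on the curve


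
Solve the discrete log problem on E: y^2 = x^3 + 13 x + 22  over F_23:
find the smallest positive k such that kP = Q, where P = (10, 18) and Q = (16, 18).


Enumerate multiples of P until we hit Q = (16, 18):
  1P = (10, 18)
  2P = (16, 18)
Match found at i = 2.

k = 2


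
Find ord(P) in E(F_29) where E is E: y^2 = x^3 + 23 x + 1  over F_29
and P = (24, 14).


Compute successive multiples of P until we hit O:
  1P = (24, 14)
  2P = (15, 3)
  3P = (23, 13)
  4P = (12, 27)
  5P = (27, 11)
  6P = (8, 28)
  7P = (10, 10)
  8P = (1, 5)
  ... (continuing to 35P)
  35P = O

ord(P) = 35


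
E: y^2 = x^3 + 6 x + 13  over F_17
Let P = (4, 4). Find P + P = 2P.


Doubling: s = (3 x1^2 + a) / (2 y1)
s = (3*4^2 + 6) / (2*4) mod 17 = 11
x3 = s^2 - 2 x1 mod 17 = 11^2 - 2*4 = 11
y3 = s (x1 - x3) - y1 mod 17 = 11 * (4 - 11) - 4 = 4

2P = (11, 4)


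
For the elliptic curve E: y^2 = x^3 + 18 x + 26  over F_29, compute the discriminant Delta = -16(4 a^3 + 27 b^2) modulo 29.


4 a^3 + 27 b^2 = 4*18^3 + 27*26^2 = 23328 + 18252 = 41580
Delta = -16 * (41580) = -665280
Delta mod 29 = 9

Delta = 9 (mod 29)


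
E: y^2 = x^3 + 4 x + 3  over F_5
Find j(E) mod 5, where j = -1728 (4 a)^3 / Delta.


Delta = -16(4 a^3 + 27 b^2) mod 5 = 1
-1728 * (4 a)^3 = -1728 * (4*4)^3 mod 5 = 2
j = 2 * 1^(-1) mod 5 = 2

j = 2 (mod 5)


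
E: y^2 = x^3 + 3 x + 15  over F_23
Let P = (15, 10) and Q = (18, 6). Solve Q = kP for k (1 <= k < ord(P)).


Enumerate multiples of P until we hit Q = (18, 6):
  1P = (15, 10)
  2P = (9, 14)
  3P = (2, 12)
  4P = (18, 17)
  5P = (21, 22)
  6P = (14, 15)
  7P = (19, 10)
  8P = (12, 13)
  9P = (20, 18)
  10P = (20, 5)
  11P = (12, 10)
  12P = (19, 13)
  13P = (14, 8)
  14P = (21, 1)
  15P = (18, 6)
Match found at i = 15.

k = 15


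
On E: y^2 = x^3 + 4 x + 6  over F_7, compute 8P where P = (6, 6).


k = 8 = 1000_2 (binary, LSB first: 0001)
Double-and-add from P = (6, 6):
  bit 0 = 0: acc unchanged = O
  bit 1 = 0: acc unchanged = O
  bit 2 = 0: acc unchanged = O
  bit 3 = 1: acc = O + (1, 5) = (1, 5)

8P = (1, 5)


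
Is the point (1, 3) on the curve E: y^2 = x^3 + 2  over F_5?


Check whether y^2 = x^3 + 0 x + 2 (mod 5) for (x, y) = (1, 3).
LHS: y^2 = 3^2 mod 5 = 4
RHS: x^3 + 0 x + 2 = 1^3 + 0*1 + 2 mod 5 = 3
LHS != RHS

No, not on the curve


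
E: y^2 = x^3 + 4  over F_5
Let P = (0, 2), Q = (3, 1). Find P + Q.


P != Q, so use the chord formula.
s = (y2 - y1) / (x2 - x1) = (4) / (3) mod 5 = 3
x3 = s^2 - x1 - x2 mod 5 = 3^2 - 0 - 3 = 1
y3 = s (x1 - x3) - y1 mod 5 = 3 * (0 - 1) - 2 = 0

P + Q = (1, 0)


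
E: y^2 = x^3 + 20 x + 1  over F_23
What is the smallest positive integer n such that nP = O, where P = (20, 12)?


Compute successive multiples of P until we hit O:
  1P = (20, 12)
  2P = (7, 1)
  3P = (14, 9)
  4P = (18, 12)
  5P = (8, 11)
  6P = (22, 7)
  7P = (16, 1)
  8P = (19, 8)
  ... (continuing to 23P)
  23P = O

ord(P) = 23


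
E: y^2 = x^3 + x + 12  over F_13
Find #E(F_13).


For each x in F_13, count y with y^2 = x^3 + 1 x + 12 mod 13:
  x = 0: RHS = 12, y in [5, 8]  -> 2 point(s)
  x = 1: RHS = 1, y in [1, 12]  -> 2 point(s)
  x = 2: RHS = 9, y in [3, 10]  -> 2 point(s)
  x = 3: RHS = 3, y in [4, 9]  -> 2 point(s)
  x = 5: RHS = 12, y in [5, 8]  -> 2 point(s)
  x = 6: RHS = 0, y in [0]  -> 1 point(s)
  x = 8: RHS = 12, y in [5, 8]  -> 2 point(s)
  x = 9: RHS = 9, y in [3, 10]  -> 2 point(s)
  x = 12: RHS = 10, y in [6, 7]  -> 2 point(s)
Affine points: 17. Add the point at infinity: total = 18.

#E(F_13) = 18


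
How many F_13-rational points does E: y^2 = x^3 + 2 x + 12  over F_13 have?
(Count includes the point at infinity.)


For each x in F_13, count y with y^2 = x^3 + 2 x + 12 mod 13:
  x = 0: RHS = 12, y in [5, 8]  -> 2 point(s)
  x = 5: RHS = 4, y in [2, 11]  -> 2 point(s)
  x = 11: RHS = 0, y in [0]  -> 1 point(s)
  x = 12: RHS = 9, y in [3, 10]  -> 2 point(s)
Affine points: 7. Add the point at infinity: total = 8.

#E(F_13) = 8


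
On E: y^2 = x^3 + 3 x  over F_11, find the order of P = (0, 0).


Compute successive multiples of P until we hit O:
  1P = (0, 0)
  2P = O

ord(P) = 2


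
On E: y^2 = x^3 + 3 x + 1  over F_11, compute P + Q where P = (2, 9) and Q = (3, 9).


P != Q, so use the chord formula.
s = (y2 - y1) / (x2 - x1) = (0) / (1) mod 11 = 0
x3 = s^2 - x1 - x2 mod 11 = 0^2 - 2 - 3 = 6
y3 = s (x1 - x3) - y1 mod 11 = 0 * (2 - 6) - 9 = 2

P + Q = (6, 2)


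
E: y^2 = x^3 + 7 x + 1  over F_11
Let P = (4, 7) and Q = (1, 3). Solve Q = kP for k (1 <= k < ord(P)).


Enumerate multiples of P until we hit Q = (1, 3):
  1P = (4, 7)
  2P = (3, 4)
  3P = (2, 10)
  4P = (10, 2)
  5P = (9, 10)
  6P = (1, 8)
  7P = (0, 10)
  8P = (0, 1)
  9P = (1, 3)
Match found at i = 9.

k = 9


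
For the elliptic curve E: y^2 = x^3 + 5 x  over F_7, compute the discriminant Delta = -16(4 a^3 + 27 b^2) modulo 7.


4 a^3 + 27 b^2 = 4*5^3 + 27*0^2 = 500 + 0 = 500
Delta = -16 * (500) = -8000
Delta mod 7 = 1

Delta = 1 (mod 7)


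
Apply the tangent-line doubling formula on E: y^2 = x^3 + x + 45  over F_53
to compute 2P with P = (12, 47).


Doubling: s = (3 x1^2 + a) / (2 y1)
s = (3*12^2 + 1) / (2*47) mod 53 = 39
x3 = s^2 - 2 x1 mod 53 = 39^2 - 2*12 = 13
y3 = s (x1 - x3) - y1 mod 53 = 39 * (12 - 13) - 47 = 20

2P = (13, 20)


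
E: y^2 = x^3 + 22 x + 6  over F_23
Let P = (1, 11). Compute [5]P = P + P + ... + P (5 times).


k = 5 = 101_2 (binary, LSB first: 101)
Double-and-add from P = (1, 11):
  bit 0 = 1: acc = O + (1, 11) = (1, 11)
  bit 1 = 0: acc unchanged = (1, 11)
  bit 2 = 1: acc = (1, 11) + (22, 11) = (0, 12)

5P = (0, 12)


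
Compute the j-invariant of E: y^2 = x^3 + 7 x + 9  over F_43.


Delta = -16(4 a^3 + 27 b^2) mod 43 = 31
-1728 * (4 a)^3 = -1728 * (4*7)^3 mod 43 = 39
j = 39 * 31^(-1) mod 43 = 29

j = 29 (mod 43)


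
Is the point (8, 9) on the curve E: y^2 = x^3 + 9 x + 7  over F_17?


Check whether y^2 = x^3 + 9 x + 7 (mod 17) for (x, y) = (8, 9).
LHS: y^2 = 9^2 mod 17 = 13
RHS: x^3 + 9 x + 7 = 8^3 + 9*8 + 7 mod 17 = 13
LHS = RHS

Yes, on the curve


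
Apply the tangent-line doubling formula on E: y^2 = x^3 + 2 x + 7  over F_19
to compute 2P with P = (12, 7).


Doubling: s = (3 x1^2 + a) / (2 y1)
s = (3*12^2 + 2) / (2*7) mod 19 = 12
x3 = s^2 - 2 x1 mod 19 = 12^2 - 2*12 = 6
y3 = s (x1 - x3) - y1 mod 19 = 12 * (12 - 6) - 7 = 8

2P = (6, 8)


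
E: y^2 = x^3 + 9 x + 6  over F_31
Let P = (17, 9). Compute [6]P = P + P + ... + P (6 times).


k = 6 = 110_2 (binary, LSB first: 011)
Double-and-add from P = (17, 9):
  bit 0 = 0: acc unchanged = O
  bit 1 = 1: acc = O + (6, 20) = (6, 20)
  bit 2 = 1: acc = (6, 20) + (2, 1) = (1, 27)

6P = (1, 27)


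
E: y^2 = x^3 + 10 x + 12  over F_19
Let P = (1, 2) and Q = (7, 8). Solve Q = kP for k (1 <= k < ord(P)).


Enumerate multiples of P until we hit Q = (7, 8):
  1P = (1, 2)
  2P = (5, 4)
  3P = (18, 18)
  4P = (7, 8)
Match found at i = 4.

k = 4


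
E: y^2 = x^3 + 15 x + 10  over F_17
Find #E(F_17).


For each x in F_17, count y with y^2 = x^3 + 15 x + 10 mod 17:
  x = 1: RHS = 9, y in [3, 14]  -> 2 point(s)
  x = 4: RHS = 15, y in [7, 10]  -> 2 point(s)
  x = 7: RHS = 16, y in [4, 13]  -> 2 point(s)
  x = 8: RHS = 13, y in [8, 9]  -> 2 point(s)
  x = 10: RHS = 4, y in [2, 15]  -> 2 point(s)
Affine points: 10. Add the point at infinity: total = 11.

#E(F_17) = 11


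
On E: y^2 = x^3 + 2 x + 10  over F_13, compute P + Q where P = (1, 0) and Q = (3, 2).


P != Q, so use the chord formula.
s = (y2 - y1) / (x2 - x1) = (2) / (2) mod 13 = 1
x3 = s^2 - x1 - x2 mod 13 = 1^2 - 1 - 3 = 10
y3 = s (x1 - x3) - y1 mod 13 = 1 * (1 - 10) - 0 = 4

P + Q = (10, 4)


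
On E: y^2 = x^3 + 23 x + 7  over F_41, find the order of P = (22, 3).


Compute successive multiples of P until we hit O:
  1P = (22, 3)
  2P = (5, 1)
  3P = (16, 17)
  4P = (13, 17)
  5P = (15, 18)
  6P = (27, 37)
  7P = (12, 24)
  8P = (11, 19)
  ... (continuing to 44P)
  44P = O

ord(P) = 44


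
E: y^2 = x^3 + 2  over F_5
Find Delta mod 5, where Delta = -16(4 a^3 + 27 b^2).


4 a^3 + 27 b^2 = 4*0^3 + 27*2^2 = 0 + 108 = 108
Delta = -16 * (108) = -1728
Delta mod 5 = 2

Delta = 2 (mod 5)


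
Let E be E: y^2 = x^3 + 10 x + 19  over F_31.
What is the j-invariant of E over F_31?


Delta = -16(4 a^3 + 27 b^2) mod 31 = 24
-1728 * (4 a)^3 = -1728 * (4*10)^3 mod 31 = 4
j = 4 * 24^(-1) mod 31 = 26

j = 26 (mod 31)


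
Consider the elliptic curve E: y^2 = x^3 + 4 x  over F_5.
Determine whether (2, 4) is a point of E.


Check whether y^2 = x^3 + 4 x + 0 (mod 5) for (x, y) = (2, 4).
LHS: y^2 = 4^2 mod 5 = 1
RHS: x^3 + 4 x + 0 = 2^3 + 4*2 + 0 mod 5 = 1
LHS = RHS

Yes, on the curve


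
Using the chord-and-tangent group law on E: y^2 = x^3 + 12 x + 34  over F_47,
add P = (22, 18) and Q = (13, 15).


P != Q, so use the chord formula.
s = (y2 - y1) / (x2 - x1) = (44) / (38) mod 47 = 16
x3 = s^2 - x1 - x2 mod 47 = 16^2 - 22 - 13 = 33
y3 = s (x1 - x3) - y1 mod 47 = 16 * (22 - 33) - 18 = 41

P + Q = (33, 41)


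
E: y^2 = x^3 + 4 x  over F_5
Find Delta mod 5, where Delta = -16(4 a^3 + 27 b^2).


4 a^3 + 27 b^2 = 4*4^3 + 27*0^2 = 256 + 0 = 256
Delta = -16 * (256) = -4096
Delta mod 5 = 4

Delta = 4 (mod 5)


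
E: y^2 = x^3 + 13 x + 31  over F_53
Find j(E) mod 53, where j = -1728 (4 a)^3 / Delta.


Delta = -16(4 a^3 + 27 b^2) mod 53 = 51
-1728 * (4 a)^3 = -1728 * (4*13)^3 mod 53 = 32
j = 32 * 51^(-1) mod 53 = 37

j = 37 (mod 53)


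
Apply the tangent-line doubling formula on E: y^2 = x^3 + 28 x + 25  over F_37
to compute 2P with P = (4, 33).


Doubling: s = (3 x1^2 + a) / (2 y1)
s = (3*4^2 + 28) / (2*33) mod 37 = 9
x3 = s^2 - 2 x1 mod 37 = 9^2 - 2*4 = 36
y3 = s (x1 - x3) - y1 mod 37 = 9 * (4 - 36) - 33 = 12

2P = (36, 12)


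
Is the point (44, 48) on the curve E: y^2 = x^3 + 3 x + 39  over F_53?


Check whether y^2 = x^3 + 3 x + 39 (mod 53) for (x, y) = (44, 48).
LHS: y^2 = 48^2 mod 53 = 25
RHS: x^3 + 3 x + 39 = 44^3 + 3*44 + 39 mod 53 = 25
LHS = RHS

Yes, on the curve


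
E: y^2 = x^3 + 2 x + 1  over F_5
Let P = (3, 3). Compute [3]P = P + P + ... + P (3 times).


k = 3 = 11_2 (binary, LSB first: 11)
Double-and-add from P = (3, 3):
  bit 0 = 1: acc = O + (3, 3) = (3, 3)
  bit 1 = 1: acc = (3, 3) + (0, 4) = (1, 3)

3P = (1, 3)


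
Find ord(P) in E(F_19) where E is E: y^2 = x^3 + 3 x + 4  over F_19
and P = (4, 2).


Compute successive multiples of P until we hit O:
  1P = (4, 2)
  2P = (18, 0)
  3P = (4, 17)
  4P = O

ord(P) = 4


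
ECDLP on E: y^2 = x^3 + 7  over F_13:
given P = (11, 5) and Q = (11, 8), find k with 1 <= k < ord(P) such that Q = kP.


Enumerate multiples of P until we hit Q = (11, 8):
  1P = (11, 5)
  2P = (7, 5)
  3P = (8, 8)
  4P = (8, 5)
  5P = (7, 8)
  6P = (11, 8)
Match found at i = 6.

k = 6


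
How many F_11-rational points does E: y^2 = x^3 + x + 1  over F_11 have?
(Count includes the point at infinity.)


For each x in F_11, count y with y^2 = x^3 + 1 x + 1 mod 11:
  x = 0: RHS = 1, y in [1, 10]  -> 2 point(s)
  x = 1: RHS = 3, y in [5, 6]  -> 2 point(s)
  x = 2: RHS = 0, y in [0]  -> 1 point(s)
  x = 3: RHS = 9, y in [3, 8]  -> 2 point(s)
  x = 4: RHS = 3, y in [5, 6]  -> 2 point(s)
  x = 6: RHS = 3, y in [5, 6]  -> 2 point(s)
  x = 8: RHS = 4, y in [2, 9]  -> 2 point(s)
Affine points: 13. Add the point at infinity: total = 14.

#E(F_11) = 14


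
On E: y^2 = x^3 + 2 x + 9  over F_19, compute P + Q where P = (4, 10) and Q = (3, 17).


P != Q, so use the chord formula.
s = (y2 - y1) / (x2 - x1) = (7) / (18) mod 19 = 12
x3 = s^2 - x1 - x2 mod 19 = 12^2 - 4 - 3 = 4
y3 = s (x1 - x3) - y1 mod 19 = 12 * (4 - 4) - 10 = 9

P + Q = (4, 9)


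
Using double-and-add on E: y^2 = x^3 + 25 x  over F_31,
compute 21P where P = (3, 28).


k = 21 = 10101_2 (binary, LSB first: 10101)
Double-and-add from P = (3, 28):
  bit 0 = 1: acc = O + (3, 28) = (3, 28)
  bit 1 = 0: acc unchanged = (3, 28)
  bit 2 = 1: acc = (3, 28) + (10, 14) = (22, 10)
  bit 3 = 0: acc unchanged = (22, 10)
  bit 4 = 1: acc = (22, 10) + (0, 0) = (11, 26)

21P = (11, 26)


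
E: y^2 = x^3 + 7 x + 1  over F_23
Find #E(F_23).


For each x in F_23, count y with y^2 = x^3 + 7 x + 1 mod 23:
  x = 0: RHS = 1, y in [1, 22]  -> 2 point(s)
  x = 1: RHS = 9, y in [3, 20]  -> 2 point(s)
  x = 2: RHS = 0, y in [0]  -> 1 point(s)
  x = 3: RHS = 3, y in [7, 16]  -> 2 point(s)
  x = 4: RHS = 1, y in [1, 22]  -> 2 point(s)
  x = 5: RHS = 0, y in [0]  -> 1 point(s)
  x = 6: RHS = 6, y in [11, 12]  -> 2 point(s)
  x = 7: RHS = 2, y in [5, 18]  -> 2 point(s)
  x = 10: RHS = 13, y in [6, 17]  -> 2 point(s)
  x = 11: RHS = 6, y in [11, 12]  -> 2 point(s)
  x = 13: RHS = 12, y in [9, 14]  -> 2 point(s)
  x = 15: RHS = 8, y in [10, 13]  -> 2 point(s)
  x = 16: RHS = 0, y in [0]  -> 1 point(s)
  x = 18: RHS = 2, y in [5, 18]  -> 2 point(s)
  x = 19: RHS = 1, y in [1, 22]  -> 2 point(s)
  x = 21: RHS = 2, y in [5, 18]  -> 2 point(s)
  x = 22: RHS = 16, y in [4, 19]  -> 2 point(s)
Affine points: 31. Add the point at infinity: total = 32.

#E(F_23) = 32


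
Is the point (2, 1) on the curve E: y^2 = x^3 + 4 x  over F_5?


Check whether y^2 = x^3 + 4 x + 0 (mod 5) for (x, y) = (2, 1).
LHS: y^2 = 1^2 mod 5 = 1
RHS: x^3 + 4 x + 0 = 2^3 + 4*2 + 0 mod 5 = 1
LHS = RHS

Yes, on the curve


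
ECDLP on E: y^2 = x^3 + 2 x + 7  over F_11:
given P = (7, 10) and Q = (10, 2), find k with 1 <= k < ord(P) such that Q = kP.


Enumerate multiples of P until we hit Q = (10, 2):
  1P = (7, 10)
  2P = (6, 9)
  3P = (10, 9)
  4P = (10, 2)
Match found at i = 4.

k = 4


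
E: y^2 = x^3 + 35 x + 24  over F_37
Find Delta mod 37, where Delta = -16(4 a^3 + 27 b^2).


4 a^3 + 27 b^2 = 4*35^3 + 27*24^2 = 171500 + 15552 = 187052
Delta = -16 * (187052) = -2992832
Delta mod 37 = 24

Delta = 24 (mod 37)


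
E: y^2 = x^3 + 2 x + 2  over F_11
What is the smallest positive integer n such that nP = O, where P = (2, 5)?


Compute successive multiples of P until we hit O:
  1P = (2, 5)
  2P = (5, 4)
  3P = (9, 1)
  4P = (1, 7)
  5P = (1, 4)
  6P = (9, 10)
  7P = (5, 7)
  8P = (2, 6)
  ... (continuing to 9P)
  9P = O

ord(P) = 9


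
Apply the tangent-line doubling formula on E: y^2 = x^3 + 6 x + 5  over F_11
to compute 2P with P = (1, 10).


Doubling: s = (3 x1^2 + a) / (2 y1)
s = (3*1^2 + 6) / (2*10) mod 11 = 1
x3 = s^2 - 2 x1 mod 11 = 1^2 - 2*1 = 10
y3 = s (x1 - x3) - y1 mod 11 = 1 * (1 - 10) - 10 = 3

2P = (10, 3)


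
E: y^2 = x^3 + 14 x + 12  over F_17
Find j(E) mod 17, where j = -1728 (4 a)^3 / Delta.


Delta = -16(4 a^3 + 27 b^2) mod 17 = 6
-1728 * (4 a)^3 = -1728 * (4*14)^3 mod 17 = 2
j = 2 * 6^(-1) mod 17 = 6

j = 6 (mod 17)


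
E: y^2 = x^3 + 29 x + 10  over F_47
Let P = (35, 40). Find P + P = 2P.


Doubling: s = (3 x1^2 + a) / (2 y1)
s = (3*35^2 + 29) / (2*40) mod 47 = 4
x3 = s^2 - 2 x1 mod 47 = 4^2 - 2*35 = 40
y3 = s (x1 - x3) - y1 mod 47 = 4 * (35 - 40) - 40 = 34

2P = (40, 34)


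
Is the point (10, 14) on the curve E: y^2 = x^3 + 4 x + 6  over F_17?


Check whether y^2 = x^3 + 4 x + 6 (mod 17) for (x, y) = (10, 14).
LHS: y^2 = 14^2 mod 17 = 9
RHS: x^3 + 4 x + 6 = 10^3 + 4*10 + 6 mod 17 = 9
LHS = RHS

Yes, on the curve


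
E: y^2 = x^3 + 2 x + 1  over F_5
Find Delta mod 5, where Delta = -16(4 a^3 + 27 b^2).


4 a^3 + 27 b^2 = 4*2^3 + 27*1^2 = 32 + 27 = 59
Delta = -16 * (59) = -944
Delta mod 5 = 1

Delta = 1 (mod 5)


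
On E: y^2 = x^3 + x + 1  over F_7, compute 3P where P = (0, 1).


k = 3 = 11_2 (binary, LSB first: 11)
Double-and-add from P = (0, 1):
  bit 0 = 1: acc = O + (0, 1) = (0, 1)
  bit 1 = 1: acc = (0, 1) + (2, 5) = (2, 2)

3P = (2, 2)


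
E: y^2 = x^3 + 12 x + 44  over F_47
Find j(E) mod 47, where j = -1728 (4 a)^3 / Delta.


Delta = -16(4 a^3 + 27 b^2) mod 47 = 12
-1728 * (4 a)^3 = -1728 * (4*12)^3 mod 47 = 11
j = 11 * 12^(-1) mod 47 = 44

j = 44 (mod 47)


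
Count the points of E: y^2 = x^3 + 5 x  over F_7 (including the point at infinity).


For each x in F_7, count y with y^2 = x^3 + 5 x + 0 mod 7:
  x = 0: RHS = 0, y in [0]  -> 1 point(s)
  x = 2: RHS = 4, y in [2, 5]  -> 2 point(s)
  x = 3: RHS = 0, y in [0]  -> 1 point(s)
  x = 4: RHS = 0, y in [0]  -> 1 point(s)
  x = 6: RHS = 1, y in [1, 6]  -> 2 point(s)
Affine points: 7. Add the point at infinity: total = 8.

#E(F_7) = 8


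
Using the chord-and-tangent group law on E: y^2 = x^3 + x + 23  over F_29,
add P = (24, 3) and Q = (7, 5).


P != Q, so use the chord formula.
s = (y2 - y1) / (x2 - x1) = (2) / (12) mod 29 = 5
x3 = s^2 - x1 - x2 mod 29 = 5^2 - 24 - 7 = 23
y3 = s (x1 - x3) - y1 mod 29 = 5 * (24 - 23) - 3 = 2

P + Q = (23, 2)


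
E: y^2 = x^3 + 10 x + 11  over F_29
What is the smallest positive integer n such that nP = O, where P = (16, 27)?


Compute successive multiples of P until we hit O:
  1P = (16, 27)
  2P = (4, 17)
  3P = (25, 9)
  4P = (21, 12)
  5P = (1, 15)
  6P = (8, 20)
  7P = (18, 22)
  8P = (23, 5)
  ... (continuing to 28P)
  28P = O

ord(P) = 28


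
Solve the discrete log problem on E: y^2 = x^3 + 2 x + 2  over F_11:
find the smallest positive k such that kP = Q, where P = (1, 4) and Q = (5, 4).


Enumerate multiples of P until we hit Q = (5, 4):
  1P = (1, 4)
  2P = (2, 5)
  3P = (9, 10)
  4P = (5, 4)
Match found at i = 4.

k = 4


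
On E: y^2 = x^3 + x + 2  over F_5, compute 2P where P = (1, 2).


Doubling: s = (3 x1^2 + a) / (2 y1)
s = (3*1^2 + 1) / (2*2) mod 5 = 1
x3 = s^2 - 2 x1 mod 5 = 1^2 - 2*1 = 4
y3 = s (x1 - x3) - y1 mod 5 = 1 * (1 - 4) - 2 = 0

2P = (4, 0)


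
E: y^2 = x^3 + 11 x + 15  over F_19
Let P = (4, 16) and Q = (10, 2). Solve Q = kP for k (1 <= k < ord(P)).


Enumerate multiples of P until we hit Q = (10, 2):
  1P = (4, 16)
  2P = (9, 11)
  3P = (7, 6)
  4P = (17, 2)
  5P = (14, 5)
  6P = (10, 2)
Match found at i = 6.

k = 6


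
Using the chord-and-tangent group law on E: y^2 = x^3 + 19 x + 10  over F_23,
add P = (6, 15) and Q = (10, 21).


P != Q, so use the chord formula.
s = (y2 - y1) / (x2 - x1) = (6) / (4) mod 23 = 13
x3 = s^2 - x1 - x2 mod 23 = 13^2 - 6 - 10 = 15
y3 = s (x1 - x3) - y1 mod 23 = 13 * (6 - 15) - 15 = 6

P + Q = (15, 6)


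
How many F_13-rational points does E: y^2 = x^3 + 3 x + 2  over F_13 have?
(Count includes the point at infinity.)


For each x in F_13, count y with y^2 = x^3 + 3 x + 2 mod 13:
  x = 2: RHS = 3, y in [4, 9]  -> 2 point(s)
  x = 3: RHS = 12, y in [5, 8]  -> 2 point(s)
  x = 4: RHS = 0, y in [0]  -> 1 point(s)
  x = 5: RHS = 12, y in [5, 8]  -> 2 point(s)
  x = 9: RHS = 4, y in [2, 11]  -> 2 point(s)
  x = 11: RHS = 1, y in [1, 12]  -> 2 point(s)
Affine points: 11. Add the point at infinity: total = 12.

#E(F_13) = 12


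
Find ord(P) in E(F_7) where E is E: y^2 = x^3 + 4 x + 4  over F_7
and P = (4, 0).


Compute successive multiples of P until we hit O:
  1P = (4, 0)
  2P = O

ord(P) = 2
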